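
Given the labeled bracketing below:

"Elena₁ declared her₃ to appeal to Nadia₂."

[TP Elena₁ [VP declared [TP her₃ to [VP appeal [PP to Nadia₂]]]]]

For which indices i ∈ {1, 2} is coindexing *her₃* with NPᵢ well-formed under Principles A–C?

none

*her* is a pronoun, so Principle B applies: it must be free in its binding domain.
Binding domain of *her₃*: the matrix TP, whose subject is Elena₁.
*Elena₁* c-commands the pronoun within its binding domain → coindexation would violate Principle B.
*Nadia₂*: the pronoun c-commands this R-expression → coindexation would violate Principle C on *Nadia₂*.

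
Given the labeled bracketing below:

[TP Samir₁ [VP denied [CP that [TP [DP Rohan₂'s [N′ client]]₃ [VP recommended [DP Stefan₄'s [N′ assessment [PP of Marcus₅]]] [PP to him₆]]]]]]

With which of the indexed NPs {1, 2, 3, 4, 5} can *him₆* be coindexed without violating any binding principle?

*him* is a pronoun, so Principle B applies: it must be free in its binding domain.
Binding domain of *him₆*: the embedded TP, whose subject is [Rohan₂'s client]₃.
*Samir₁* c-commands the pronoun but from outside its binding domain, and is not c-commanded by it → coindexation permitted.
*Rohan₂* and the pronoun do not c-command one another → neither Principle B nor Principle C is at stake; coindexation permitted.
*[Rohan₂'s client]₃* c-commands the pronoun within its binding domain → coindexation would violate Principle B.
*Stefan₄* and the pronoun do not c-command one another → neither Principle B nor Principle C is at stake; coindexation permitted.
*Marcus₅* and the pronoun do not c-command one another → neither Principle B nor Principle C is at stake; coindexation permitted.

{1, 2, 4, 5}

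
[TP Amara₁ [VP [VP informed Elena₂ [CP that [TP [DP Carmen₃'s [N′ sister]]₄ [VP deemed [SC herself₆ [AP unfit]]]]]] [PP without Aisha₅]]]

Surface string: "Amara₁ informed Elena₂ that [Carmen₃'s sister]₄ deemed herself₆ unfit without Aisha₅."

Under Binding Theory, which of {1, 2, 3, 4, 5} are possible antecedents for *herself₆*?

{4}

*herself* is an anaphor, so Principle A applies: it must be bound in its binding domain.
Binding domain of *herself₆*: the embedded TP, whose subject is [Carmen₃'s sister]₄.
*Amara₁* c-commands the anaphor but is outside its binding domain → cannot satisfy Principle A.
*Elena₂* c-commands the anaphor but is outside its binding domain → cannot satisfy Principle A.
*Carmen₃* does not c-command the anaphor → cannot bind it.
*[Carmen₃'s sister]₄* c-commands the anaphor within its binding domain → licit binder.
*Aisha₅* does not c-command the anaphor → cannot bind it.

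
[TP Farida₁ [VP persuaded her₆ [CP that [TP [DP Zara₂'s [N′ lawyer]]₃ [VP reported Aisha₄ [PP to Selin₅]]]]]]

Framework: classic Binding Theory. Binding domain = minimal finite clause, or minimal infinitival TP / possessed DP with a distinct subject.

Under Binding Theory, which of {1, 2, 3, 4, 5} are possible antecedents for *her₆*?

none

*her* is a pronoun, so Principle B applies: it must be free in its binding domain.
Binding domain of *her₆*: the matrix TP, whose subject is Farida₁.
*Farida₁* c-commands the pronoun within its binding domain → coindexation would violate Principle B.
*Zara₂*: the pronoun c-commands this R-expression → coindexation would violate Principle C on *Zara₂*.
*[Zara₂'s lawyer]₃*: the pronoun c-commands this R-expression → coindexation would violate Principle C on *[Zara₂'s lawyer]₃*.
*Aisha₄*: the pronoun c-commands this R-expression → coindexation would violate Principle C on *Aisha₄*.
*Selin₅*: the pronoun c-commands this R-expression → coindexation would violate Principle C on *Selin₅*.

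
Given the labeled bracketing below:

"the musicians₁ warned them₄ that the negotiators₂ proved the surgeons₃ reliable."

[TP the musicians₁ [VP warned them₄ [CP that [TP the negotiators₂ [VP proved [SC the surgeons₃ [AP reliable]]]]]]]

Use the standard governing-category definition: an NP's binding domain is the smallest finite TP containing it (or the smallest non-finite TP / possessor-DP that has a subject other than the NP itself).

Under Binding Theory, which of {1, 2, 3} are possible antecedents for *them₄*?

*them* is a pronoun, so Principle B applies: it must be free in its binding domain.
Binding domain of *them₄*: the matrix TP, whose subject is the musicians₁.
*the musicians₁* c-commands the pronoun within its binding domain → coindexation would violate Principle B.
*the negotiators₂*: the pronoun c-commands this R-expression → coindexation would violate Principle C on *the negotiators₂*.
*the surgeons₃*: the pronoun c-commands this R-expression → coindexation would violate Principle C on *the surgeons₃*.

none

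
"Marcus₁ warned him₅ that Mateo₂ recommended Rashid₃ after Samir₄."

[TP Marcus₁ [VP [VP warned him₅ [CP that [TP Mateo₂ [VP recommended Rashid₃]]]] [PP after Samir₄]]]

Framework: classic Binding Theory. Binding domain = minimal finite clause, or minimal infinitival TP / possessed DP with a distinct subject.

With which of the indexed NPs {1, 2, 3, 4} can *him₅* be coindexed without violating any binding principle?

{4}

*him* is a pronoun, so Principle B applies: it must be free in its binding domain.
Binding domain of *him₅*: the matrix TP, whose subject is Marcus₁.
*Marcus₁* c-commands the pronoun within its binding domain → coindexation would violate Principle B.
*Mateo₂*: the pronoun c-commands this R-expression → coindexation would violate Principle C on *Mateo₂*.
*Rashid₃*: the pronoun c-commands this R-expression → coindexation would violate Principle C on *Rashid₃*.
*Samir₄* and the pronoun do not c-command one another → neither Principle B nor Principle C is at stake; coindexation permitted.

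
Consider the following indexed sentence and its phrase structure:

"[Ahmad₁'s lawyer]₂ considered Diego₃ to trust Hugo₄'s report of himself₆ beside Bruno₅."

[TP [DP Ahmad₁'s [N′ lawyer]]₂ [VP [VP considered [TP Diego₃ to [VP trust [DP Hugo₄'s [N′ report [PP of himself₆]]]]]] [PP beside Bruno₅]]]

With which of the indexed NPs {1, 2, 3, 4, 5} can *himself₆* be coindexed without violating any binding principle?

{4}

*himself* is an anaphor, so Principle A applies: it must be bound in its binding domain.
Binding domain of *himself₆*: the possessed DP, whose subject is Hugo₄.
*Ahmad₁* does not c-command the anaphor → cannot bind it.
*[Ahmad₁'s lawyer]₂* c-commands the anaphor but is outside its binding domain → cannot satisfy Principle A.
*Diego₃* c-commands the anaphor but is outside its binding domain → cannot satisfy Principle A.
*Hugo₄* c-commands the anaphor within its binding domain → licit binder.
*Bruno₅* does not c-command the anaphor → cannot bind it.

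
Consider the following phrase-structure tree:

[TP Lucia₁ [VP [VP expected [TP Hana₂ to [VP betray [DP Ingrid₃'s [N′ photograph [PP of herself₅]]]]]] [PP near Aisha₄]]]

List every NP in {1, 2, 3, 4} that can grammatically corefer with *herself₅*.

*herself* is an anaphor, so Principle A applies: it must be bound in its binding domain.
Binding domain of *herself₅*: the possessed DP, whose subject is Ingrid₃.
*Lucia₁* c-commands the anaphor but is outside its binding domain → cannot satisfy Principle A.
*Hana₂* c-commands the anaphor but is outside its binding domain → cannot satisfy Principle A.
*Ingrid₃* c-commands the anaphor within its binding domain → licit binder.
*Aisha₄* does not c-command the anaphor → cannot bind it.

{3}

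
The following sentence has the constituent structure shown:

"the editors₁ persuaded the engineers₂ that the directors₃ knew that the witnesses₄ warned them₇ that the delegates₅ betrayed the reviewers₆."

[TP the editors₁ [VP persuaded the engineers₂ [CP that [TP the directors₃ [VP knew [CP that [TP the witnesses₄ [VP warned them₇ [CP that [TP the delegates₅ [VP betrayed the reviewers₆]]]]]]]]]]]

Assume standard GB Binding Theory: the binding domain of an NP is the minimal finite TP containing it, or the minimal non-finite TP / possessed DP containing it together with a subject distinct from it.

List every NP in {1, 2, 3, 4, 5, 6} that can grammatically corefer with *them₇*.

{1, 2, 3}

*them* is a pronoun, so Principle B applies: it must be free in its binding domain.
Binding domain of *them₇*: the embedded TP, whose subject is the witnesses₄.
*the editors₁* c-commands the pronoun but from outside its binding domain, and is not c-commanded by it → coindexation permitted.
*the engineers₂* c-commands the pronoun but from outside its binding domain, and is not c-commanded by it → coindexation permitted.
*the directors₃* c-commands the pronoun but from outside its binding domain, and is not c-commanded by it → coindexation permitted.
*the witnesses₄* c-commands the pronoun within its binding domain → coindexation would violate Principle B.
*the delegates₅*: the pronoun c-commands this R-expression → coindexation would violate Principle C on *the delegates₅*.
*the reviewers₆*: the pronoun c-commands this R-expression → coindexation would violate Principle C on *the reviewers₆*.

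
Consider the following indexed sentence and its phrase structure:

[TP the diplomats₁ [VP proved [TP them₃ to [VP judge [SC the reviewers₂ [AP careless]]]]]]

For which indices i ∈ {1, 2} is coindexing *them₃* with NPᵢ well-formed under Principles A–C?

none

*them* is a pronoun, so Principle B applies: it must be free in its binding domain.
Binding domain of *them₃*: the matrix TP, whose subject is the diplomats₁.
*the diplomats₁* c-commands the pronoun within its binding domain → coindexation would violate Principle B.
*the reviewers₂*: the pronoun c-commands this R-expression → coindexation would violate Principle C on *the reviewers₂*.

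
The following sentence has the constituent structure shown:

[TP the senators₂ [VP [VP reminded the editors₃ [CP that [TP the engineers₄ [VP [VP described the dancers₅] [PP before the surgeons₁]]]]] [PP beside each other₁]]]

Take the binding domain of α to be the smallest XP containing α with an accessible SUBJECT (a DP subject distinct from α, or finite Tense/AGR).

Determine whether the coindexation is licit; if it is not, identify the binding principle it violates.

Principle A

The two coindexed NPs are *the surgeons₁* and *each other₁*.
*each other₁* is an anaphor. Principle A requires it to be bound within its binding domain — the matrix TP, whose subject is the senators₂.
Within that domain it is c-commanded by *the senators₂*, which does not share its index.
*the surgeons₁* does not c-command the anaphor at all.
The anaphor is unbound in its domain → Principle A violation.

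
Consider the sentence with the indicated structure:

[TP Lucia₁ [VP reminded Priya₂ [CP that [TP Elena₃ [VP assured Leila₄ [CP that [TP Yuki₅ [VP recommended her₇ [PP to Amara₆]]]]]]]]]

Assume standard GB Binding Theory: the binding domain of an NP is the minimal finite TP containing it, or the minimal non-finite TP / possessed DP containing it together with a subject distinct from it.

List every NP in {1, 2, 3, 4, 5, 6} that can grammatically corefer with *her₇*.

*her* is a pronoun, so Principle B applies: it must be free in its binding domain.
Binding domain of *her₇*: the embedded TP, whose subject is Yuki₅.
*Lucia₁* c-commands the pronoun but from outside its binding domain, and is not c-commanded by it → coindexation permitted.
*Priya₂* c-commands the pronoun but from outside its binding domain, and is not c-commanded by it → coindexation permitted.
*Elena₃* c-commands the pronoun but from outside its binding domain, and is not c-commanded by it → coindexation permitted.
*Leila₄* c-commands the pronoun but from outside its binding domain, and is not c-commanded by it → coindexation permitted.
*Yuki₅* c-commands the pronoun within its binding domain → coindexation would violate Principle B.
*Amara₆*: the pronoun c-commands this R-expression → coindexation would violate Principle C on *Amara₆*.

{1, 2, 3, 4}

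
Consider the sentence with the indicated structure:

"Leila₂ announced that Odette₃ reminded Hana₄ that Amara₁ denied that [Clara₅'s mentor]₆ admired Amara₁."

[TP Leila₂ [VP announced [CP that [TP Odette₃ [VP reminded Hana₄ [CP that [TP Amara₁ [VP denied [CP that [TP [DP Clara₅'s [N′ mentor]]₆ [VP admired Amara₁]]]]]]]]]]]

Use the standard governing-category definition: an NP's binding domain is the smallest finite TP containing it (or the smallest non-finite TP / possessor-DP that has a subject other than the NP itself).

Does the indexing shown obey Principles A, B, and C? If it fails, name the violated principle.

The two coindexed NPs are *Amara₁* (the lower occurrence) and *Amara₁* (the higher occurrence).
*Amara₁* (the lower occurrence) is an R-expression. Principle C requires it to be free everywhere.
*Amara₁* (the higher occurrence) c-commands it and carries the same index.
The R-expression is bound → Principle C violation.

Principle C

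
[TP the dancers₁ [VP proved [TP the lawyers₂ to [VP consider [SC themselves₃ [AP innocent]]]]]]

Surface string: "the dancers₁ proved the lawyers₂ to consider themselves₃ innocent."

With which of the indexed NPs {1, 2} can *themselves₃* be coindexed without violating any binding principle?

*themselves* is an anaphor, so Principle A applies: it must be bound in its binding domain.
Binding domain of *themselves₃*: the embedded TP, whose subject is the lawyers₂.
*the dancers₁* c-commands the anaphor but is outside its binding domain → cannot satisfy Principle A.
*the lawyers₂* c-commands the anaphor within its binding domain → licit binder.

{2}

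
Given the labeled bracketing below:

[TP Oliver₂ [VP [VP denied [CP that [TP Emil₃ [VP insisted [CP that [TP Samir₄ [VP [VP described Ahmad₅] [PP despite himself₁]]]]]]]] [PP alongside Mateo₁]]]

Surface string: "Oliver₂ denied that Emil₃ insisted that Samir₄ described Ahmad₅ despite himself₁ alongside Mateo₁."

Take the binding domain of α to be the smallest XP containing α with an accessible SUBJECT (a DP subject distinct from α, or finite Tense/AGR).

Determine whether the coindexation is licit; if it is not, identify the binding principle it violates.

The two coindexed NPs are *Mateo₁* and *himself₁*.
*himself₁* is an anaphor. Principle A requires it to be bound within its binding domain — the embedded TP, whose subject is Samir₄.
Within that domain it is c-commanded by *Samir₄*, which does not share its index.
*Mateo₁* does not c-command the anaphor at all.
The anaphor is unbound in its domain → Principle A violation.

Principle A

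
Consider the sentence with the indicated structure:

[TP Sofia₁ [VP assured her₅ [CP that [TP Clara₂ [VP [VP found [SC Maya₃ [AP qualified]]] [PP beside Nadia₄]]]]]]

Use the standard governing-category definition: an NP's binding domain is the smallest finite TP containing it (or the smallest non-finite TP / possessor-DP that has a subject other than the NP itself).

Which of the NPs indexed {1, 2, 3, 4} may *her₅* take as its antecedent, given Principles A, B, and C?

*her* is a pronoun, so Principle B applies: it must be free in its binding domain.
Binding domain of *her₅*: the matrix TP, whose subject is Sofia₁.
*Sofia₁* c-commands the pronoun within its binding domain → coindexation would violate Principle B.
*Clara₂*: the pronoun c-commands this R-expression → coindexation would violate Principle C on *Clara₂*.
*Maya₃*: the pronoun c-commands this R-expression → coindexation would violate Principle C on *Maya₃*.
*Nadia₄*: the pronoun c-commands this R-expression → coindexation would violate Principle C on *Nadia₄*.

none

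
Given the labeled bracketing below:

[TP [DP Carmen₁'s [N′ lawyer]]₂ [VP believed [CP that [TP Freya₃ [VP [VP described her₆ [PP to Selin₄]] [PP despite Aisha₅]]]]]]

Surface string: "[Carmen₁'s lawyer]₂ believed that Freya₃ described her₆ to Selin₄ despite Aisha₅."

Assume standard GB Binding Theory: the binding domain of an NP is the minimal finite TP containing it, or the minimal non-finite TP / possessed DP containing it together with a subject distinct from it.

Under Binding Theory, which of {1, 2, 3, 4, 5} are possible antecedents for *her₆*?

*her* is a pronoun, so Principle B applies: it must be free in its binding domain.
Binding domain of *her₆*: the embedded TP, whose subject is Freya₃.
*Carmen₁* and the pronoun do not c-command one another → neither Principle B nor Principle C is at stake; coindexation permitted.
*[Carmen₁'s lawyer]₂* c-commands the pronoun but from outside its binding domain, and is not c-commanded by it → coindexation permitted.
*Freya₃* c-commands the pronoun within its binding domain → coindexation would violate Principle B.
*Selin₄*: the pronoun c-commands this R-expression → coindexation would violate Principle C on *Selin₄*.
*Aisha₅* and the pronoun do not c-command one another → neither Principle B nor Principle C is at stake; coindexation permitted.

{1, 2, 5}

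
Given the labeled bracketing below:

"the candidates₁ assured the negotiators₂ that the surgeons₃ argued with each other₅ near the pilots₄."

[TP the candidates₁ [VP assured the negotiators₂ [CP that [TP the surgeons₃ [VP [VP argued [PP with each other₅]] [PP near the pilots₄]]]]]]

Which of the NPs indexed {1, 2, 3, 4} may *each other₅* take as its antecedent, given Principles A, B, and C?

{3}

*each other* is an anaphor, so Principle A applies: it must be bound in its binding domain.
Binding domain of *each other₅*: the embedded TP, whose subject is the surgeons₃.
*the candidates₁* c-commands the anaphor but is outside its binding domain → cannot satisfy Principle A.
*the negotiators₂* c-commands the anaphor but is outside its binding domain → cannot satisfy Principle A.
*the surgeons₃* c-commands the anaphor within its binding domain → licit binder.
*the pilots₄* does not c-command the anaphor → cannot bind it.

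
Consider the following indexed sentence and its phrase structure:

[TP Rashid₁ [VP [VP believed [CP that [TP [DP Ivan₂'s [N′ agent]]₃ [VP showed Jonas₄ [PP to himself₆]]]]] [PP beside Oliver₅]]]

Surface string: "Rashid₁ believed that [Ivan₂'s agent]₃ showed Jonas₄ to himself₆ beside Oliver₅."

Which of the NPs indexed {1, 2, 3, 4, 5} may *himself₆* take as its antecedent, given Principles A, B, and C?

{3, 4}

*himself* is an anaphor, so Principle A applies: it must be bound in its binding domain.
Binding domain of *himself₆*: the embedded TP, whose subject is [Ivan₂'s agent]₃.
*Rashid₁* c-commands the anaphor but is outside its binding domain → cannot satisfy Principle A.
*Ivan₂* does not c-command the anaphor → cannot bind it.
*[Ivan₂'s agent]₃* c-commands the anaphor within its binding domain → licit binder.
*Jonas₄* c-commands the anaphor within its binding domain → licit binder.
*Oliver₅* does not c-command the anaphor → cannot bind it.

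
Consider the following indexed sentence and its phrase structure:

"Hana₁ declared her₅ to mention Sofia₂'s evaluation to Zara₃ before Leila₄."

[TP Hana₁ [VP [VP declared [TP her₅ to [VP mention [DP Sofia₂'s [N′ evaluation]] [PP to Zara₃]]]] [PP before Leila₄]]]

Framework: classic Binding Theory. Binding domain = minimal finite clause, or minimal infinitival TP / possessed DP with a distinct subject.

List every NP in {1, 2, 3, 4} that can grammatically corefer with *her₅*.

*her* is a pronoun, so Principle B applies: it must be free in its binding domain.
Binding domain of *her₅*: the matrix TP, whose subject is Hana₁.
*Hana₁* c-commands the pronoun within its binding domain → coindexation would violate Principle B.
*Sofia₂*: the pronoun c-commands this R-expression → coindexation would violate Principle C on *Sofia₂*.
*Zara₃*: the pronoun c-commands this R-expression → coindexation would violate Principle C on *Zara₃*.
*Leila₄* and the pronoun do not c-command one another → neither Principle B nor Principle C is at stake; coindexation permitted.

{4}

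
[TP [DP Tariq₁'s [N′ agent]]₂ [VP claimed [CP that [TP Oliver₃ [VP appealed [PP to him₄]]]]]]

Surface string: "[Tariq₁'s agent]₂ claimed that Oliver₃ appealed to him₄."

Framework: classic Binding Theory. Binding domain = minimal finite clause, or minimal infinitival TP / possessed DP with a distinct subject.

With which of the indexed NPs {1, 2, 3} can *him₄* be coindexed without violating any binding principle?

{1, 2}

*him* is a pronoun, so Principle B applies: it must be free in its binding domain.
Binding domain of *him₄*: the embedded TP, whose subject is Oliver₃.
*Tariq₁* and the pronoun do not c-command one another → neither Principle B nor Principle C is at stake; coindexation permitted.
*[Tariq₁'s agent]₂* c-commands the pronoun but from outside its binding domain, and is not c-commanded by it → coindexation permitted.
*Oliver₃* c-commands the pronoun within its binding domain → coindexation would violate Principle B.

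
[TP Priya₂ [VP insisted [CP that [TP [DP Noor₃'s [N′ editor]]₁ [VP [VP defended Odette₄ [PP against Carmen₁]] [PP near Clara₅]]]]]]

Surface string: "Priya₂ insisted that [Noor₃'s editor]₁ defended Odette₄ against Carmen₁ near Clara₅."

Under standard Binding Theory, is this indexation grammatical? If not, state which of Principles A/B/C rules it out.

The two coindexed NPs are *[Noor₃'s editor]₁* and *Carmen₁*.
*Carmen₁* is an R-expression. Principle C requires it to be free everywhere.
*[Noor₃'s editor]₁* c-commands it and carries the same index.
The R-expression is bound → Principle C violation.

Principle C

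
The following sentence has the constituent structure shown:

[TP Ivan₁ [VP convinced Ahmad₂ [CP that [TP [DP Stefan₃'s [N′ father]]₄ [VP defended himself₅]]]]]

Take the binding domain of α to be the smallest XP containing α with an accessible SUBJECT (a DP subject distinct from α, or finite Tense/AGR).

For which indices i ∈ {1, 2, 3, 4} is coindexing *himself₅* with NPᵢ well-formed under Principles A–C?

{4}

*himself* is an anaphor, so Principle A applies: it must be bound in its binding domain.
Binding domain of *himself₅*: the embedded TP, whose subject is [Stefan₃'s father]₄.
*Ivan₁* c-commands the anaphor but is outside its binding domain → cannot satisfy Principle A.
*Ahmad₂* c-commands the anaphor but is outside its binding domain → cannot satisfy Principle A.
*Stefan₃* does not c-command the anaphor → cannot bind it.
*[Stefan₃'s father]₄* c-commands the anaphor within its binding domain → licit binder.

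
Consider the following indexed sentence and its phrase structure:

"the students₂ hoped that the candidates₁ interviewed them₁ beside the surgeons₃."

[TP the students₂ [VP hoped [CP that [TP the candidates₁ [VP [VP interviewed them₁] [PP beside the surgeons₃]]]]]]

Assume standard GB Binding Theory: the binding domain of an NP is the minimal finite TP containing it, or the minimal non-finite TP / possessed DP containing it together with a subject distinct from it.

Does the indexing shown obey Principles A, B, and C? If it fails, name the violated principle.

The two coindexed NPs are *the candidates₁* and *them₁*.
*them₁* is a pronoun. Its binding domain is the embedded TP, whose subject is the candidates₁.
*the candidates₁* c-commands it within that domain and carries the same index.
The pronoun is locally bound → Principle B violation.

Principle B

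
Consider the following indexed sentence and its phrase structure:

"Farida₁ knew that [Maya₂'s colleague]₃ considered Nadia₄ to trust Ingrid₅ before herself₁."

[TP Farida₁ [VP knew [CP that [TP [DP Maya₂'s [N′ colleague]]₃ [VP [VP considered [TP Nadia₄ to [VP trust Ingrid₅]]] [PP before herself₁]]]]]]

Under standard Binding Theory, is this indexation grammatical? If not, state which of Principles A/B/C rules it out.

The two coindexed NPs are *Farida₁* and *herself₁*.
*herself₁* is an anaphor. Principle A requires it to be bound within its binding domain — the embedded TP, whose subject is [Maya₂'s colleague]₃.
Within that domain it is c-commanded by *[Maya₂'s colleague]₃*, which does not share its index.
*Farida₁* does c-command the anaphor, but from outside its binding domain.
The anaphor is unbound in its domain → Principle A violation.

Principle A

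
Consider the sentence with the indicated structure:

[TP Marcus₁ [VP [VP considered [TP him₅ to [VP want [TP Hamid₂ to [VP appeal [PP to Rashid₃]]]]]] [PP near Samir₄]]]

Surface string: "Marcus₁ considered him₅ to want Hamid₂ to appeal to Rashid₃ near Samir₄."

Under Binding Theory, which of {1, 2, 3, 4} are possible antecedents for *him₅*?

*him* is a pronoun, so Principle B applies: it must be free in its binding domain.
Binding domain of *him₅*: the matrix TP, whose subject is Marcus₁.
*Marcus₁* c-commands the pronoun within its binding domain → coindexation would violate Principle B.
*Hamid₂*: the pronoun c-commands this R-expression → coindexation would violate Principle C on *Hamid₂*.
*Rashid₃*: the pronoun c-commands this R-expression → coindexation would violate Principle C on *Rashid₃*.
*Samir₄* and the pronoun do not c-command one another → neither Principle B nor Principle C is at stake; coindexation permitted.

{4}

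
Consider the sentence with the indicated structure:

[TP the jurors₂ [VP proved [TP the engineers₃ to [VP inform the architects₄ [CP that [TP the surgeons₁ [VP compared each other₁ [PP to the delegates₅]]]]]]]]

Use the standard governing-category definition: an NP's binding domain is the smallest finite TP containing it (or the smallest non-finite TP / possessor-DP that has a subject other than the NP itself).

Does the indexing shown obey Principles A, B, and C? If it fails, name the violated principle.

grammatical

The two coindexed NPs are *the surgeons₁* and *each other₁*.
*each other₁* is an anaphor; its binding domain is the embedded TP, whose subject is the surgeons₁. *the surgeons₁* c-commands it within that domain and shares its index, so Principle A is satisfied.
*the surgeons₁* is an R-expression; *each other₁* does not c-command it, and no other NP shares its index, so Principle C is satisfied.
All principles are respected.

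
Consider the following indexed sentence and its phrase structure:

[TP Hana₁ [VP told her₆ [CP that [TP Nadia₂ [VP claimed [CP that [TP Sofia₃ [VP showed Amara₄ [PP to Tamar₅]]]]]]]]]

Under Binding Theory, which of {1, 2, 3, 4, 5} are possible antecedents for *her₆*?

*her* is a pronoun, so Principle B applies: it must be free in its binding domain.
Binding domain of *her₆*: the matrix TP, whose subject is Hana₁.
*Hana₁* c-commands the pronoun within its binding domain → coindexation would violate Principle B.
*Nadia₂*: the pronoun c-commands this R-expression → coindexation would violate Principle C on *Nadia₂*.
*Sofia₃*: the pronoun c-commands this R-expression → coindexation would violate Principle C on *Sofia₃*.
*Amara₄*: the pronoun c-commands this R-expression → coindexation would violate Principle C on *Amara₄*.
*Tamar₅*: the pronoun c-commands this R-expression → coindexation would violate Principle C on *Tamar₅*.

none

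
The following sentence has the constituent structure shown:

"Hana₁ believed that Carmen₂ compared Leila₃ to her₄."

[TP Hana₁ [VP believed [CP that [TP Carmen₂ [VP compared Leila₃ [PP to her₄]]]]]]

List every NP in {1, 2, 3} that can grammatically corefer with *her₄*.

*her* is a pronoun, so Principle B applies: it must be free in its binding domain.
Binding domain of *her₄*: the embedded TP, whose subject is Carmen₂.
*Hana₁* c-commands the pronoun but from outside its binding domain, and is not c-commanded by it → coindexation permitted.
*Carmen₂* c-commands the pronoun within its binding domain → coindexation would violate Principle B.
*Leila₃* c-commands the pronoun within its binding domain → coindexation would violate Principle B.

{1}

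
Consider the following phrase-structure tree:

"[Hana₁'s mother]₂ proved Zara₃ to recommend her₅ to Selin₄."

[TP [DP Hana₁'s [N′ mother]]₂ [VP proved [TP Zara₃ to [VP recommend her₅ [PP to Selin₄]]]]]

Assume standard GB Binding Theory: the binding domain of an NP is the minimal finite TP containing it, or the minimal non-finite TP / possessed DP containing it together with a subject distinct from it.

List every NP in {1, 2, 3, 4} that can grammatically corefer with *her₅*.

{1, 2}

*her* is a pronoun, so Principle B applies: it must be free in its binding domain.
Binding domain of *her₅*: the embedded TP, whose subject is Zara₃.
*Hana₁* and the pronoun do not c-command one another → neither Principle B nor Principle C is at stake; coindexation permitted.
*[Hana₁'s mother]₂* c-commands the pronoun but from outside its binding domain, and is not c-commanded by it → coindexation permitted.
*Zara₃* c-commands the pronoun within its binding domain → coindexation would violate Principle B.
*Selin₄*: the pronoun c-commands this R-expression → coindexation would violate Principle C on *Selin₄*.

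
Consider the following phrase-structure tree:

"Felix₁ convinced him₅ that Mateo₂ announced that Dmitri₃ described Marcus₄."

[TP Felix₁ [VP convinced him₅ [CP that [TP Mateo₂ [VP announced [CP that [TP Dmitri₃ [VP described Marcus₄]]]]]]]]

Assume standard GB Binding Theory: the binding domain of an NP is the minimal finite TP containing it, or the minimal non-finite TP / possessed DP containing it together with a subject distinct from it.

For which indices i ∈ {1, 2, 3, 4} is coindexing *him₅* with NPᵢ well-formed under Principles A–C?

*him* is a pronoun, so Principle B applies: it must be free in its binding domain.
Binding domain of *him₅*: the matrix TP, whose subject is Felix₁.
*Felix₁* c-commands the pronoun within its binding domain → coindexation would violate Principle B.
*Mateo₂*: the pronoun c-commands this R-expression → coindexation would violate Principle C on *Mateo₂*.
*Dmitri₃*: the pronoun c-commands this R-expression → coindexation would violate Principle C on *Dmitri₃*.
*Marcus₄*: the pronoun c-commands this R-expression → coindexation would violate Principle C on *Marcus₄*.

none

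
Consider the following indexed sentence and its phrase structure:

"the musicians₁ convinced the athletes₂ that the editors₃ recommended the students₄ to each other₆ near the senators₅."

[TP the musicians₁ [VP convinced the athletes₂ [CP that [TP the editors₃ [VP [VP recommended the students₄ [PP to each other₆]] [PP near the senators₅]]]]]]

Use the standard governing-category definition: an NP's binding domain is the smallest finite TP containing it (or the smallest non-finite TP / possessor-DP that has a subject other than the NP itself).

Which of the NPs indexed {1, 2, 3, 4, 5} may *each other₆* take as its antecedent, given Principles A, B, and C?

{3, 4}

*each other* is an anaphor, so Principle A applies: it must be bound in its binding domain.
Binding domain of *each other₆*: the embedded TP, whose subject is the editors₃.
*the musicians₁* c-commands the anaphor but is outside its binding domain → cannot satisfy Principle A.
*the athletes₂* c-commands the anaphor but is outside its binding domain → cannot satisfy Principle A.
*the editors₃* c-commands the anaphor within its binding domain → licit binder.
*the students₄* c-commands the anaphor within its binding domain → licit binder.
*the senators₅* does not c-command the anaphor → cannot bind it.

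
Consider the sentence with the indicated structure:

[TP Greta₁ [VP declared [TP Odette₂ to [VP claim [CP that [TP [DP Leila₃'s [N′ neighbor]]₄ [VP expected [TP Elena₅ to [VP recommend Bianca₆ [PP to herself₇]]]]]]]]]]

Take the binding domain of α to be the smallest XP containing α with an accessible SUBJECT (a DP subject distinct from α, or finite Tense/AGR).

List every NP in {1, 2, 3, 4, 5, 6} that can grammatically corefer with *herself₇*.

*herself* is an anaphor, so Principle A applies: it must be bound in its binding domain.
Binding domain of *herself₇*: the embedded TP, whose subject is Elena₅.
*Greta₁* c-commands the anaphor but is outside its binding domain → cannot satisfy Principle A.
*Odette₂* c-commands the anaphor but is outside its binding domain → cannot satisfy Principle A.
*Leila₃* does not c-command the anaphor → cannot bind it.
*[Leila₃'s neighbor]₄* c-commands the anaphor but is outside its binding domain → cannot satisfy Principle A.
*Elena₅* c-commands the anaphor within its binding domain → licit binder.
*Bianca₆* c-commands the anaphor within its binding domain → licit binder.

{5, 6}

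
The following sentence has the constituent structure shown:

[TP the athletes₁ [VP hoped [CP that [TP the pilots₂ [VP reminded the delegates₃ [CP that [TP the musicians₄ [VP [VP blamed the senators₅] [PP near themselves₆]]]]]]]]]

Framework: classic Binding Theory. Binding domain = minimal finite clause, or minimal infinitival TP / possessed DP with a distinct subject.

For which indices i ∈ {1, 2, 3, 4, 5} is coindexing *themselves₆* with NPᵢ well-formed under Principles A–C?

{4}

*themselves* is an anaphor, so Principle A applies: it must be bound in its binding domain.
Binding domain of *themselves₆*: the embedded TP, whose subject is the musicians₄.
*the athletes₁* c-commands the anaphor but is outside its binding domain → cannot satisfy Principle A.
*the pilots₂* c-commands the anaphor but is outside its binding domain → cannot satisfy Principle A.
*the delegates₃* c-commands the anaphor but is outside its binding domain → cannot satisfy Principle A.
*the musicians₄* c-commands the anaphor within its binding domain → licit binder.
*the senators₅* does not c-command the anaphor → cannot bind it.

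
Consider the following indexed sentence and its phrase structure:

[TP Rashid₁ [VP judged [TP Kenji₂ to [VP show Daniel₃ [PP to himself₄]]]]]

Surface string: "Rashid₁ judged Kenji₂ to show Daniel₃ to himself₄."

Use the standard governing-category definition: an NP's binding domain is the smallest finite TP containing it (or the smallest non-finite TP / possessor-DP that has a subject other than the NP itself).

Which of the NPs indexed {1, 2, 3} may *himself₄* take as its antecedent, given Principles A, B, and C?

{2, 3}

*himself* is an anaphor, so Principle A applies: it must be bound in its binding domain.
Binding domain of *himself₄*: the embedded TP, whose subject is Kenji₂.
*Rashid₁* c-commands the anaphor but is outside its binding domain → cannot satisfy Principle A.
*Kenji₂* c-commands the anaphor within its binding domain → licit binder.
*Daniel₃* c-commands the anaphor within its binding domain → licit binder.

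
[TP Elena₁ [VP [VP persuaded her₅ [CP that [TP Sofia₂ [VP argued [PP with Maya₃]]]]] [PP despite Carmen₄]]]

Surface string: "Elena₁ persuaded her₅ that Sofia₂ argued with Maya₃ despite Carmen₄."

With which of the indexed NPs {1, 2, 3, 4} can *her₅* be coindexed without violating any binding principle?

*her* is a pronoun, so Principle B applies: it must be free in its binding domain.
Binding domain of *her₅*: the matrix TP, whose subject is Elena₁.
*Elena₁* c-commands the pronoun within its binding domain → coindexation would violate Principle B.
*Sofia₂*: the pronoun c-commands this R-expression → coindexation would violate Principle C on *Sofia₂*.
*Maya₃*: the pronoun c-commands this R-expression → coindexation would violate Principle C on *Maya₃*.
*Carmen₄* and the pronoun do not c-command one another → neither Principle B nor Principle C is at stake; coindexation permitted.

{4}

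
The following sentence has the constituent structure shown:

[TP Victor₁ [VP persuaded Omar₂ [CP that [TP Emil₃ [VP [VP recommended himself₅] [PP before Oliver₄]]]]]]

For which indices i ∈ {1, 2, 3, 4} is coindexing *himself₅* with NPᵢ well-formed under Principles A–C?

{3}

*himself* is an anaphor, so Principle A applies: it must be bound in its binding domain.
Binding domain of *himself₅*: the embedded TP, whose subject is Emil₃.
*Victor₁* c-commands the anaphor but is outside its binding domain → cannot satisfy Principle A.
*Omar₂* c-commands the anaphor but is outside its binding domain → cannot satisfy Principle A.
*Emil₃* c-commands the anaphor within its binding domain → licit binder.
*Oliver₄* does not c-command the anaphor → cannot bind it.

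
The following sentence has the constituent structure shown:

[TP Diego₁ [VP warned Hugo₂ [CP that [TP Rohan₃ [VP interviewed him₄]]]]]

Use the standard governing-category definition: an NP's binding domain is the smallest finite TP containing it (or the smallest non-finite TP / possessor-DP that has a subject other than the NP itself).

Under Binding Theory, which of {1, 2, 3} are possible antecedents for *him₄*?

{1, 2}

*him* is a pronoun, so Principle B applies: it must be free in its binding domain.
Binding domain of *him₄*: the embedded TP, whose subject is Rohan₃.
*Diego₁* c-commands the pronoun but from outside its binding domain, and is not c-commanded by it → coindexation permitted.
*Hugo₂* c-commands the pronoun but from outside its binding domain, and is not c-commanded by it → coindexation permitted.
*Rohan₃* c-commands the pronoun within its binding domain → coindexation would violate Principle B.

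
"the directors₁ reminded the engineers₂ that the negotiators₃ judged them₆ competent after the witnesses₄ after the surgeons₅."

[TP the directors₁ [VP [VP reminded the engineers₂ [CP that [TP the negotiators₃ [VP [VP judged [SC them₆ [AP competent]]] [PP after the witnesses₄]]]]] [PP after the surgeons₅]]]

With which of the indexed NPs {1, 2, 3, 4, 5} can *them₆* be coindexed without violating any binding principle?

*them* is a pronoun, so Principle B applies: it must be free in its binding domain.
Binding domain of *them₆*: the embedded TP, whose subject is the negotiators₃.
*the directors₁* c-commands the pronoun but from outside its binding domain, and is not c-commanded by it → coindexation permitted.
*the engineers₂* c-commands the pronoun but from outside its binding domain, and is not c-commanded by it → coindexation permitted.
*the negotiators₃* c-commands the pronoun within its binding domain → coindexation would violate Principle B.
*the witnesses₄* and the pronoun do not c-command one another → neither Principle B nor Principle C is at stake; coindexation permitted.
*the surgeons₅* and the pronoun do not c-command one another → neither Principle B nor Principle C is at stake; coindexation permitted.

{1, 2, 4, 5}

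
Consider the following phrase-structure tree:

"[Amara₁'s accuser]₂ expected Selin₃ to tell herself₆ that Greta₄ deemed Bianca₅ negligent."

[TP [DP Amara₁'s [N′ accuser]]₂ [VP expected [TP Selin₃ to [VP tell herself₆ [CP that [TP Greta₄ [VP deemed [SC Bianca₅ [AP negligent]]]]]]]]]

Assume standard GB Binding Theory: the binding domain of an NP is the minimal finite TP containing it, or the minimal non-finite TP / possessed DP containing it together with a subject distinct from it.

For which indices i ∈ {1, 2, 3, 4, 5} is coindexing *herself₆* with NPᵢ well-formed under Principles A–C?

*herself* is an anaphor, so Principle A applies: it must be bound in its binding domain.
Binding domain of *herself₆*: the embedded TP, whose subject is Selin₃.
*Amara₁* does not c-command the anaphor → cannot bind it.
*[Amara₁'s accuser]₂* c-commands the anaphor but is outside its binding domain → cannot satisfy Principle A.
*Selin₃* c-commands the anaphor within its binding domain → licit binder.
*Greta₄* does not c-command the anaphor → cannot bind it.
*Bianca₅* does not c-command the anaphor → cannot bind it.

{3}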